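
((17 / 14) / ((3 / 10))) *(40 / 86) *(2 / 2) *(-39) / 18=-11050 / 2709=-4.08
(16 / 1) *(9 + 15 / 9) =512 / 3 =170.67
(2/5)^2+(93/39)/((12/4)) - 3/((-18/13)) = 2029/650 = 3.12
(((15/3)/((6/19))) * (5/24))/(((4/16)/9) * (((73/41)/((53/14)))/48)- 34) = -6193050/63833537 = -0.10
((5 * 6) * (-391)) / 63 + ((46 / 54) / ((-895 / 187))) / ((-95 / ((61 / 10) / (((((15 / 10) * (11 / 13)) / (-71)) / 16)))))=-47346067226 / 241045875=-196.42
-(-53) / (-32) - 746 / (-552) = -673 / 2208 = -0.30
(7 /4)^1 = 7 /4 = 1.75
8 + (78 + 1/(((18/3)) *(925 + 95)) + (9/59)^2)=1832619121/21303720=86.02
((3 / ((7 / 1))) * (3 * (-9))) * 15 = -1215 / 7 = -173.57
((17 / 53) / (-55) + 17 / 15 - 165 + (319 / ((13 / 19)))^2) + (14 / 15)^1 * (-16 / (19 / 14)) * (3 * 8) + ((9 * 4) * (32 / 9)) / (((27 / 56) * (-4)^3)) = 54825211206928 / 252721755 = 216939.03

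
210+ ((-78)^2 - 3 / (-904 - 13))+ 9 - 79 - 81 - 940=4771154 / 917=5203.00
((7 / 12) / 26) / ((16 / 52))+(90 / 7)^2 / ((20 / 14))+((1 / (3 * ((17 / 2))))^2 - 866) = -437091085 / 582624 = -750.21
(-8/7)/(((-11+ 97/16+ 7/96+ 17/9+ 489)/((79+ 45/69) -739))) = 6988032/4507195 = 1.55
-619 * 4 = -2476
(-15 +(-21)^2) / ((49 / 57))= 24282 / 49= 495.55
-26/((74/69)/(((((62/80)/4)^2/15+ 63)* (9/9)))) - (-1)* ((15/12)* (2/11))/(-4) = -79573608729/52096000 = -1527.44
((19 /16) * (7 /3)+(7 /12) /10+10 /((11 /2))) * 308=85883 /60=1431.38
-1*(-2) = 2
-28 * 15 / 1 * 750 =-315000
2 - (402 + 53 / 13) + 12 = -5097 / 13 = -392.08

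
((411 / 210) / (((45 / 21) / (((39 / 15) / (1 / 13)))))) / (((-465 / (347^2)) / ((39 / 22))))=-36241784501 / 2557500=-14170.79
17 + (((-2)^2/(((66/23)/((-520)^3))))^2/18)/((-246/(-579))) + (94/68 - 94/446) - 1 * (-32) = 15304418146149676316718241/3046758462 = 5023180648230091.41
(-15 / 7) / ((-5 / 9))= 27 / 7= 3.86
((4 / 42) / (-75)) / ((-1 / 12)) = 8 / 525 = 0.02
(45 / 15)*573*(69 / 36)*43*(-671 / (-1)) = 380253687 / 4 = 95063421.75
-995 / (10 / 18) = -1791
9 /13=0.69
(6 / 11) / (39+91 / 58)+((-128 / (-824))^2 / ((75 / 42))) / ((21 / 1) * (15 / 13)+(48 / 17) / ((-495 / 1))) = 16983187228116 / 1212830855695745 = 0.01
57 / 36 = 19 / 12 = 1.58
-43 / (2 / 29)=-1247 / 2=-623.50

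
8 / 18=4 / 9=0.44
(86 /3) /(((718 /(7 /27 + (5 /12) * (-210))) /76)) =-264.72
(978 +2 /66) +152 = 37291 /33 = 1130.03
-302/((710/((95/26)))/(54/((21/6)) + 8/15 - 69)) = 15977461/193830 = 82.43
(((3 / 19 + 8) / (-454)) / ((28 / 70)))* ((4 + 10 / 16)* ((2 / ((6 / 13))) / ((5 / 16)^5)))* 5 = -488603648 / 323475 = -1510.48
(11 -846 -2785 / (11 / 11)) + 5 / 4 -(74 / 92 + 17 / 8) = -666389 / 184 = -3621.68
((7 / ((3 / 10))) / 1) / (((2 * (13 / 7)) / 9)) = 735 / 13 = 56.54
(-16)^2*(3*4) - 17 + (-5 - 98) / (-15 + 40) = 76272 / 25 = 3050.88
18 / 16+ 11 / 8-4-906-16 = -1847 / 2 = -923.50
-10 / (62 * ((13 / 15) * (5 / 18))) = -270 / 403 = -0.67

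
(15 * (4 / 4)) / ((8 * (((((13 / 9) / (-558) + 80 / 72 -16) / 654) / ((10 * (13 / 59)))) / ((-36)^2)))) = -235145.99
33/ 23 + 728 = 16777/ 23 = 729.43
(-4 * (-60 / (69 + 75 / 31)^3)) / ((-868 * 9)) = -4805 / 56976025806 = -0.00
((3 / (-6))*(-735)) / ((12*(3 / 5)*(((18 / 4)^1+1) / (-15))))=-6125 / 44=-139.20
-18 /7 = -2.57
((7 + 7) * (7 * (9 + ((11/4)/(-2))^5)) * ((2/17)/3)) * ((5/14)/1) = 5.61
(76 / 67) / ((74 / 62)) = 2356 / 2479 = 0.95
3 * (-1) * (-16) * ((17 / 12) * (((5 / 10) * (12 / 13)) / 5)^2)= 2448 / 4225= 0.58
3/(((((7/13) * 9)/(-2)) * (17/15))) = -130/119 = -1.09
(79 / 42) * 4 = 158 / 21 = 7.52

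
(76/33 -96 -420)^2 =263884.58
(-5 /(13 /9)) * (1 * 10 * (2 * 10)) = -9000 /13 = -692.31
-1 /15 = -0.07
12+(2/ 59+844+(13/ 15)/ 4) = 3031127/ 3540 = 856.25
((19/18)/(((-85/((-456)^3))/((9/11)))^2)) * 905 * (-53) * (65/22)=-47931715383185736400896/384659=-124608329411727624.73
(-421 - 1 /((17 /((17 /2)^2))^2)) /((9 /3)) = -7025 /48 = -146.35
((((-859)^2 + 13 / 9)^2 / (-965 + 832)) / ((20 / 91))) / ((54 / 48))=-1146654876831464 / 69255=-16556997716.14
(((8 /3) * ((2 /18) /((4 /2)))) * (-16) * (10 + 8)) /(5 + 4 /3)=-6.74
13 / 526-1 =-513 / 526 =-0.98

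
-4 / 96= -0.04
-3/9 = -1/3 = -0.33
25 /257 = 0.10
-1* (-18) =18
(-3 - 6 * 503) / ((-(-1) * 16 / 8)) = -3021 / 2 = -1510.50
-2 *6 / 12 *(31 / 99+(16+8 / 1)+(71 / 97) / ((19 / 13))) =-4527478 / 182457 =-24.81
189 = 189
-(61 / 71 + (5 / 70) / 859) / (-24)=733657 / 20492304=0.04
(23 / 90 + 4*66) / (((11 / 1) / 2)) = 23783 / 495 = 48.05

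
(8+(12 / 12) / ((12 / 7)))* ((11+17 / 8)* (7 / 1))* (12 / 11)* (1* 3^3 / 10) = 408807 / 176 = 2322.77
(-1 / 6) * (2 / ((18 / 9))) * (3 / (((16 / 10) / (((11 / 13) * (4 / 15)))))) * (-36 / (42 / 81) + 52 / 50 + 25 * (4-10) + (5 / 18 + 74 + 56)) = 3053039 / 491400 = 6.21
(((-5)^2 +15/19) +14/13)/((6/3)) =3318/247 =13.43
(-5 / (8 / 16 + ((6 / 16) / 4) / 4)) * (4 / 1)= -2560 / 67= -38.21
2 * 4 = 8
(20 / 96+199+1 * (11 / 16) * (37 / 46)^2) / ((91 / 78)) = 20278369 / 118496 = 171.13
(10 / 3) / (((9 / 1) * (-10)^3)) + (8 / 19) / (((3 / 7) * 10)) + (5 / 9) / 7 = 63647 / 359100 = 0.18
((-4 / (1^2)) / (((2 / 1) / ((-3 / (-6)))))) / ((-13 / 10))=10 / 13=0.77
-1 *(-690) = 690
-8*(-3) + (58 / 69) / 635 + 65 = 3899593 / 43815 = 89.00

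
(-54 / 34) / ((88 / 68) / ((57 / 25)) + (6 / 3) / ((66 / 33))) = -1539 / 1519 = -1.01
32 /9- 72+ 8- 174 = -2110 /9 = -234.44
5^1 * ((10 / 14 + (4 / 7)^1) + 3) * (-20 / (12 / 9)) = -2250 / 7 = -321.43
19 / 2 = 9.50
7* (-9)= -63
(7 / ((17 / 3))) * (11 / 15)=77 / 85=0.91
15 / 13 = 1.15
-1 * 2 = -2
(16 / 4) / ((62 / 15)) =30 / 31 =0.97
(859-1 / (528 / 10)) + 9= 229147 / 264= 867.98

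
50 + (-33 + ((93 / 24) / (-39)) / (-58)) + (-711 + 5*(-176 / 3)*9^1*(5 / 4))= -72275393 / 18096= -3994.00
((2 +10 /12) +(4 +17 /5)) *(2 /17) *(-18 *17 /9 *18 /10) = -1842 /25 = -73.68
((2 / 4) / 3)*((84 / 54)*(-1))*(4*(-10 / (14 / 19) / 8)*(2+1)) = 95 / 18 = 5.28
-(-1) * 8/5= 1.60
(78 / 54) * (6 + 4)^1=130 / 9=14.44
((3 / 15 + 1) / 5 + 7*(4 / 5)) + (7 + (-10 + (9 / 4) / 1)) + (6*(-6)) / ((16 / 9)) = -379 / 25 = -15.16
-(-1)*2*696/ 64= 21.75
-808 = -808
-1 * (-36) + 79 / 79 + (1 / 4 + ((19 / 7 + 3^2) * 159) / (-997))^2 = 30874813001 / 779303056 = 39.62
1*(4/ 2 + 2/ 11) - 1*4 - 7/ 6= -197/ 66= -2.98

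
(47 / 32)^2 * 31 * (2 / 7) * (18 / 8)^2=5546799 / 57344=96.73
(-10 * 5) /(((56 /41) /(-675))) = 691875 /28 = 24709.82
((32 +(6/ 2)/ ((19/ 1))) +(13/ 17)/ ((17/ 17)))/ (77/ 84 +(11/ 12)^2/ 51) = 4593888/ 130207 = 35.28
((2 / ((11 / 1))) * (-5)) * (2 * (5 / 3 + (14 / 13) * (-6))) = 340 / 39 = 8.72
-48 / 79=-0.61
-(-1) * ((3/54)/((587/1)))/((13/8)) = 4/68679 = 0.00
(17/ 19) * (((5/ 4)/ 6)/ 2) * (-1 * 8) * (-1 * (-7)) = -595/ 114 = -5.22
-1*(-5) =5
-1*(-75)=75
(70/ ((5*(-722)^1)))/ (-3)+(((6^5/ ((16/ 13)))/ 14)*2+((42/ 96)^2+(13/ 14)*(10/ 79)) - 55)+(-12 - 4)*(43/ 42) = 18212134181/ 21902592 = 831.51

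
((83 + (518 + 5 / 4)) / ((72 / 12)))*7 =5621 / 8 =702.62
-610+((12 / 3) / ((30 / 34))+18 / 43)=-390256 / 645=-605.05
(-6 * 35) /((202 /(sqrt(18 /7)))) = -45 * sqrt(14) /101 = -1.67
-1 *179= -179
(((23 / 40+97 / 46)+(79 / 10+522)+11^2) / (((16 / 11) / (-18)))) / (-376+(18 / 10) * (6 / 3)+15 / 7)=416698821 / 19075648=21.84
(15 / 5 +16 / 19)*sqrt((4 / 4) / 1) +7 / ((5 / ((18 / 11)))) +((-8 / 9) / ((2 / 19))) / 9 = 439709 / 84645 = 5.19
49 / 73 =0.67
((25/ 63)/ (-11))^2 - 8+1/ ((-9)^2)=-3835438/ 480249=-7.99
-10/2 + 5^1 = 0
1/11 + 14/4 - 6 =-53/22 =-2.41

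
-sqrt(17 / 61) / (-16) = sqrt(1037) / 976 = 0.03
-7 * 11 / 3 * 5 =-385 / 3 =-128.33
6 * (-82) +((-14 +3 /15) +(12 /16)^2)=-40419 /80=-505.24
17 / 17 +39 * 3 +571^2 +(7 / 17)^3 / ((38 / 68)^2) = 2001639155 / 6137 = 326159.22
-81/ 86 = -0.94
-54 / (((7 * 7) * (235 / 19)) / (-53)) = 54378 / 11515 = 4.72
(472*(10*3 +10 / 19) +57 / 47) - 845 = 12113218 / 893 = 13564.63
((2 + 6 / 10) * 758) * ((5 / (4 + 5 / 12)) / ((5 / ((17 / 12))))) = 167518 / 265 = 632.14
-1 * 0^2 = 0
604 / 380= 151 / 95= 1.59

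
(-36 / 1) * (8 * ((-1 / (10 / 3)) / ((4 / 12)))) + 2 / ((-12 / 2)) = 3883 / 15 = 258.87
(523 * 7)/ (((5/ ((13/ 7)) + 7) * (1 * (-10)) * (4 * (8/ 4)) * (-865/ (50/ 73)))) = 6799/ 1818576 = 0.00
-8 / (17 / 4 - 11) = 32 / 27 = 1.19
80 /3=26.67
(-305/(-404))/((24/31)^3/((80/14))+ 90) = 45431275/5420890584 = 0.01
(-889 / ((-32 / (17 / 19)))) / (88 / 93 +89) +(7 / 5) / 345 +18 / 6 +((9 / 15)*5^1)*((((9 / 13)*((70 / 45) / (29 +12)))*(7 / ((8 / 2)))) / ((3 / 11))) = 505828065767 / 133603485600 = 3.79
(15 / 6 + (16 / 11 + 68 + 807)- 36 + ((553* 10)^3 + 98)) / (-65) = -3720472314701 / 1430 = -2601728891.40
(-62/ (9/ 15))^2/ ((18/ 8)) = 384400/ 81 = 4745.68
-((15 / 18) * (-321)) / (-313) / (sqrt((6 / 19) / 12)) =-535 * sqrt(38) / 626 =-5.27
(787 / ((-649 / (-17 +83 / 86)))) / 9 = 1085273 / 502326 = 2.16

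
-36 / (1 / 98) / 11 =-3528 / 11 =-320.73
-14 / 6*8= -56 / 3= -18.67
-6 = -6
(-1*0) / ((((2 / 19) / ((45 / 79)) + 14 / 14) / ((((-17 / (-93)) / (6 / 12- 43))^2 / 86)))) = 0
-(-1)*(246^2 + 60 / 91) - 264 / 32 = 22025061 / 364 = 60508.41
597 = 597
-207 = -207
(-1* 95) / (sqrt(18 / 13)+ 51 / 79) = 331721 / 5235 - 118579* sqrt(26) / 5235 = -52.13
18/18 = 1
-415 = -415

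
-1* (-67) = 67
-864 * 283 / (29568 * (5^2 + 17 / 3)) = -7641 / 28336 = -0.27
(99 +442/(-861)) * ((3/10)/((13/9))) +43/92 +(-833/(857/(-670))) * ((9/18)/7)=99191966311/1470834820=67.44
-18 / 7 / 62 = -9 / 217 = -0.04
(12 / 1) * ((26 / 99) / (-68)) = -26 / 561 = -0.05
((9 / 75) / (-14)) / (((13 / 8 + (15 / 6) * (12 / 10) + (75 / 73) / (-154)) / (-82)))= 790152 / 5191925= 0.15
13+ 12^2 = 157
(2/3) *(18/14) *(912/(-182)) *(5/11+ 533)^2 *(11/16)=-5888115504/7007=-840319.04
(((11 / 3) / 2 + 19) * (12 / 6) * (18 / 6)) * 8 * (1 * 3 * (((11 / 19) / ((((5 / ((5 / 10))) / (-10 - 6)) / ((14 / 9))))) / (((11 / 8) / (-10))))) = 1792000 / 57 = 31438.60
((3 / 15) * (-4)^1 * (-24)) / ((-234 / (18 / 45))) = -32 / 975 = -0.03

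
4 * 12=48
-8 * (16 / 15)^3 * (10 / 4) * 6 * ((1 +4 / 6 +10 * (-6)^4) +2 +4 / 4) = -1274478592 / 675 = -1888116.43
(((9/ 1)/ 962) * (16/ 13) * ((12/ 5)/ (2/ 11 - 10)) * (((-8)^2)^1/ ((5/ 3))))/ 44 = -384/ 156325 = -0.00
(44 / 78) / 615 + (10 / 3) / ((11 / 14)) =1119542 / 263835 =4.24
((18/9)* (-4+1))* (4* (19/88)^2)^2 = -390963/1874048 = -0.21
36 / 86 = 18 / 43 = 0.42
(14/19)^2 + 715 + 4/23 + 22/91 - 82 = 479002007/755573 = 633.96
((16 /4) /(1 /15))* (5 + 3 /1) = 480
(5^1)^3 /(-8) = -125 /8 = -15.62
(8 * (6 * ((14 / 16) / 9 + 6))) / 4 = 73.17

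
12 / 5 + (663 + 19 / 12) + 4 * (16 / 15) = 2685 / 4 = 671.25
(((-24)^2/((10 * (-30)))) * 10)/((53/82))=-7872/265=-29.71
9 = 9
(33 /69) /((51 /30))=110 /391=0.28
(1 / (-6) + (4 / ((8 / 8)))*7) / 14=167 / 84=1.99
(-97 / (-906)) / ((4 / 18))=291 / 604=0.48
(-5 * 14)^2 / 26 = 2450 / 13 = 188.46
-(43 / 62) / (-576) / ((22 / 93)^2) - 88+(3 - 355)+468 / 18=-25646795 / 61952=-413.98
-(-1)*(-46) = -46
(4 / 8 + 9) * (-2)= -19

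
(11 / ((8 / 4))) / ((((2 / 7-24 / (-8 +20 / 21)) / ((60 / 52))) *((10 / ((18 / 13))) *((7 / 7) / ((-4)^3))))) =-615384 / 40391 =-15.24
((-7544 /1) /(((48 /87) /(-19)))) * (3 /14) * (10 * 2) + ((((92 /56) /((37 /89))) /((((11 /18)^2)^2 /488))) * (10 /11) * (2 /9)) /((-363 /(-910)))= 5654938845807465 /5047177289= 1120416.13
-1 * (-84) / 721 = 12 / 103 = 0.12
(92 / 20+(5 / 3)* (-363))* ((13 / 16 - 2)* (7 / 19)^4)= 189679 / 14440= 13.14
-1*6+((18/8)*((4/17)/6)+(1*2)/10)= -971/170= -5.71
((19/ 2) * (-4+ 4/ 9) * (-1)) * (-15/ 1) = -1520/ 3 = -506.67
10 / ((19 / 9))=90 / 19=4.74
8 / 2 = 4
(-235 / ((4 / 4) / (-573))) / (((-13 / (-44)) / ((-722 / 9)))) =-1425906680 / 39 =-36561709.74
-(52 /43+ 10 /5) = -138 /43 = -3.21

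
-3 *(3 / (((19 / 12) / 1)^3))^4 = -2166612408926208 / 2213314919066161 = -0.98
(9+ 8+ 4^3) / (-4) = -20.25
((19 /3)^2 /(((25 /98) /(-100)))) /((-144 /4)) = 35378 /81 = 436.77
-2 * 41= -82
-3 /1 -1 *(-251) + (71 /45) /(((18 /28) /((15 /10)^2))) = 22817 /90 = 253.52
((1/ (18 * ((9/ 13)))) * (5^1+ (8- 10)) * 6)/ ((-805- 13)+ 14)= -13/ 7236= -0.00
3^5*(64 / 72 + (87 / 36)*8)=4914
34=34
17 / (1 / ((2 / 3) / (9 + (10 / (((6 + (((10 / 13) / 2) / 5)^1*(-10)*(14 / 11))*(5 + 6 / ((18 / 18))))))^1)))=6103 / 4944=1.23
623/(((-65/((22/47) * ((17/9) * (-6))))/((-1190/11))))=-5500.62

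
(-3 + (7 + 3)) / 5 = 7 / 5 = 1.40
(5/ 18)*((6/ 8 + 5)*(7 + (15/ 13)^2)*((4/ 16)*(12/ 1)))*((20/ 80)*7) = 69.86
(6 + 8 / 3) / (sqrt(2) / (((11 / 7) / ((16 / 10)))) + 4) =39325 / 15798-5005 *sqrt(2) / 7899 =1.59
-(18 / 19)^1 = -18 / 19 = -0.95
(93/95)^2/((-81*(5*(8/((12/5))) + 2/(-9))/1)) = -961/1335700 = -0.00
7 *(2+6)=56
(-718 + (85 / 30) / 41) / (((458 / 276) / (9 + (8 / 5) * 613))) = -20103100297 / 46945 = -428226.65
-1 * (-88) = 88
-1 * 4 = -4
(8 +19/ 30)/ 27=259/ 810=0.32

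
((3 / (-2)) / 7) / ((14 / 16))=-12 / 49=-0.24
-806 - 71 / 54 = -43595 / 54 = -807.31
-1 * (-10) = 10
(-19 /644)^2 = 361 /414736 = 0.00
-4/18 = -2/9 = -0.22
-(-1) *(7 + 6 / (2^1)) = 10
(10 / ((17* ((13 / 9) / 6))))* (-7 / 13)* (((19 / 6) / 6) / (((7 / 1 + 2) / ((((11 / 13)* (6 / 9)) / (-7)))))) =2090 / 336141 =0.01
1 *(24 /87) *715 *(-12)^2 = 823680 /29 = 28402.76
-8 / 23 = -0.35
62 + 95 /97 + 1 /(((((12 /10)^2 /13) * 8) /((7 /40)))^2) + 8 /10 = 164305639253 /2574581760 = 63.82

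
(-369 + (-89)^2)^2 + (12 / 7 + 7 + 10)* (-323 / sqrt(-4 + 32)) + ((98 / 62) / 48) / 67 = 5685932458033 / 99696 - 42313* sqrt(7) / 98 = 57031561.66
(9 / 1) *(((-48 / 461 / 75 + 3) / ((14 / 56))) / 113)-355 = -461081251 / 1302325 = -354.04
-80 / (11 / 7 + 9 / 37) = -2072 / 47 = -44.09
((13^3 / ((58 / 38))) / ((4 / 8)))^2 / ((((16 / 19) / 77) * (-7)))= -364177912241 / 3364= -108257405.54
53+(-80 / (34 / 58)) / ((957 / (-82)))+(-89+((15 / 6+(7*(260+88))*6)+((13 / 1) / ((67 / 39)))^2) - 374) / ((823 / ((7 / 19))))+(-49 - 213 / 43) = 57918869314291 / 3386603509278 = 17.10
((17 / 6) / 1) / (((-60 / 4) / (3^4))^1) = -153 / 10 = -15.30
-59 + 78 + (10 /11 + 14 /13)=3001 /143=20.99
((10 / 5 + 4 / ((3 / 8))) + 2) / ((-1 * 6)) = -22 / 9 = -2.44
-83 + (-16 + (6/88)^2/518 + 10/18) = -888523247/9025632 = -98.44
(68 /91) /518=34 /23569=0.00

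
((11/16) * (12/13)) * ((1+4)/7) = 0.45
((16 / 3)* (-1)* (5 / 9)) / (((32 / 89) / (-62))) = 510.93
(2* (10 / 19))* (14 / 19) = 280 / 361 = 0.78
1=1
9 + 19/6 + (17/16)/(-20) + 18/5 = 3017/192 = 15.71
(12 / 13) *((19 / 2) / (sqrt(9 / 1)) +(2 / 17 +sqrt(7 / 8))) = 3 *sqrt(14) / 13 +670 / 221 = 3.90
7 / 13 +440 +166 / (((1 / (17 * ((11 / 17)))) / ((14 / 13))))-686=1721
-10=-10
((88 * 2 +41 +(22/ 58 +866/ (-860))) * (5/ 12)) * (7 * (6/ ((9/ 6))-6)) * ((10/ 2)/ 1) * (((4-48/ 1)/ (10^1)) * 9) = 623275653/ 2494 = 249910.05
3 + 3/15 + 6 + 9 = 91/5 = 18.20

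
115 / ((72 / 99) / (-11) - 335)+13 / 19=262674 / 770317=0.34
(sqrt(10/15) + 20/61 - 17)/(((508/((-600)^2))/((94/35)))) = -1720764000/54229 + 564000 * sqrt(6)/889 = -30177.43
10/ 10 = 1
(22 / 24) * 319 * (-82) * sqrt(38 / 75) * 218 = -15681721 * sqrt(114) / 45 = -3720776.94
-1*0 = 0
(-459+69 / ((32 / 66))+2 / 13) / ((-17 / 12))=197517 / 884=223.44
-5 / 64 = -0.08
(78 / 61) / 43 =78 / 2623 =0.03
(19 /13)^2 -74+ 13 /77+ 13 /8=-7294575 /104104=-70.07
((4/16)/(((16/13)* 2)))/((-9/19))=-247/1152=-0.21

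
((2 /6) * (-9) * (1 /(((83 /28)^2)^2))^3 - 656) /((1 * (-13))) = 70119845773216492880702864 /1389570100602594617332093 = 50.46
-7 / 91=-0.08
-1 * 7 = -7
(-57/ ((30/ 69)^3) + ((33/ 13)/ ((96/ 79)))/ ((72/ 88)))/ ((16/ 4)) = -323372017/ 1872000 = -172.74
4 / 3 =1.33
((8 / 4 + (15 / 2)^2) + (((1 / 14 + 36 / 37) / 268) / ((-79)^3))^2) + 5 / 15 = 823354737976773952512715 / 14054419424923595191488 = 58.58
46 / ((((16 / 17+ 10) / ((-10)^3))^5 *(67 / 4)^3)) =-62429992.59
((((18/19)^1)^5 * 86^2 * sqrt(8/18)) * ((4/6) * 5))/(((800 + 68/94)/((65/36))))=1317727569600/46592754883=28.28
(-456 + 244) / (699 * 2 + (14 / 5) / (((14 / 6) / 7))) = -265 / 1758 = -0.15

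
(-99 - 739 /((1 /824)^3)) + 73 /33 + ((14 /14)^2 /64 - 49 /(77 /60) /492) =-413452929632.85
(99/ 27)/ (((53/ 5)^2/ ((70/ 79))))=19250/ 665733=0.03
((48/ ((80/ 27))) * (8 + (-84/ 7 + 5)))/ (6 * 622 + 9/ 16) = 432/ 99535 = 0.00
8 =8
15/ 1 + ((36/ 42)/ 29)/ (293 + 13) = 155296/ 10353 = 15.00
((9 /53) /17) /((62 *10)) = 9 /558620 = 0.00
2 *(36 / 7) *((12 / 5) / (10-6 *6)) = -432 / 455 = -0.95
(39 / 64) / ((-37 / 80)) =-195 / 148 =-1.32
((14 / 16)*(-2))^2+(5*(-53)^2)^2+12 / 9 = 9468577411 / 48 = 197262029.40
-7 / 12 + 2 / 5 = -0.18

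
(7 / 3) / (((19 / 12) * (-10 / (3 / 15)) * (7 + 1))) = -7 / 1900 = -0.00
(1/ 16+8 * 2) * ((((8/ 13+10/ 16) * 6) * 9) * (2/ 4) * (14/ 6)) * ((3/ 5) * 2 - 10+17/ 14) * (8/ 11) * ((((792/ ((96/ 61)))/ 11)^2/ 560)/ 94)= -275.34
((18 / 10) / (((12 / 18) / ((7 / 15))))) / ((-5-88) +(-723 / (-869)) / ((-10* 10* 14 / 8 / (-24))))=-127743 / 9417082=-0.01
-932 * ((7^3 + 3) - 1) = -321540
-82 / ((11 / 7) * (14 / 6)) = -246 / 11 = -22.36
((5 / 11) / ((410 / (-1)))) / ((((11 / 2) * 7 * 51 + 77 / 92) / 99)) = -414 / 7409479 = -0.00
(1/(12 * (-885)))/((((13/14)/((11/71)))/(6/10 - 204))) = 8701/2722850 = 0.00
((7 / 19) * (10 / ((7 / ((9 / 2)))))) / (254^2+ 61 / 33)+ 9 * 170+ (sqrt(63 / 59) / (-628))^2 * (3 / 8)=11521264438193534919 / 7530238009226368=1530.00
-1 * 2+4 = 2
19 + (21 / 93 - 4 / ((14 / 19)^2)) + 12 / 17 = 324449 / 25823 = 12.56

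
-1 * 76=-76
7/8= 0.88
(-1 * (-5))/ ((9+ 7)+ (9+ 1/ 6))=30/ 151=0.20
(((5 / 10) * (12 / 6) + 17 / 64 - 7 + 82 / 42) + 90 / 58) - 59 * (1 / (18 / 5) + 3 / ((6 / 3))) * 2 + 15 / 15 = -211.01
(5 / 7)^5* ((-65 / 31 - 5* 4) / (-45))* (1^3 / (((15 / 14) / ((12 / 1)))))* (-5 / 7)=-0.73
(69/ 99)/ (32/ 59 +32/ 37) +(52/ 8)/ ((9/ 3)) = 269857/ 101376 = 2.66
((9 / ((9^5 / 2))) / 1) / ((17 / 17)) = 2 / 6561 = 0.00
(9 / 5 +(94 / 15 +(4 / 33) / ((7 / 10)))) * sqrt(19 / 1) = 9517 * sqrt(19) / 1155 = 35.92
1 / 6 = 0.17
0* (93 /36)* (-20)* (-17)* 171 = 0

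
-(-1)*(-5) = -5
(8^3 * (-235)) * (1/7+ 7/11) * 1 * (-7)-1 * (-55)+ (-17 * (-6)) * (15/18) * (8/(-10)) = 7219057/11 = 656277.91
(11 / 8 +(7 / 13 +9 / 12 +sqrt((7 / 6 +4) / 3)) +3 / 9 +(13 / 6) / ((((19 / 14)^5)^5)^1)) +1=sqrt(62) / 6 +116096809309220097152377596312980077 / 29039866654735899935422198407515688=5.31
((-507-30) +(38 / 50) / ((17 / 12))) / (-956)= 227997 / 406300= 0.56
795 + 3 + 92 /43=34406 /43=800.14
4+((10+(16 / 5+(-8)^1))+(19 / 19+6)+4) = 101 / 5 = 20.20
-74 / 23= -3.22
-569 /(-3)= 189.67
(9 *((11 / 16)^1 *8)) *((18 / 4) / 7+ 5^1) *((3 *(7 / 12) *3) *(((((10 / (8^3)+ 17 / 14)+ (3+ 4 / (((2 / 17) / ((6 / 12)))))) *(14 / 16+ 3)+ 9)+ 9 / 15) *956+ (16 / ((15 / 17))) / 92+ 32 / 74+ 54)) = 128889451.11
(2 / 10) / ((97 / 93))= 93 / 485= 0.19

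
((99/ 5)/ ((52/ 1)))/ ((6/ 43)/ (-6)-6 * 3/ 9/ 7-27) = -9933/ 712400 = -0.01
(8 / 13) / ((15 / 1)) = 8 / 195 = 0.04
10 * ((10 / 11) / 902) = 50 / 4961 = 0.01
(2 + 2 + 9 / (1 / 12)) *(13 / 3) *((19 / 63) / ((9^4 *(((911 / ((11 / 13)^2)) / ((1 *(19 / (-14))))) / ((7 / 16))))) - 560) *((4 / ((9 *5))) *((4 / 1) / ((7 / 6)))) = -82830.22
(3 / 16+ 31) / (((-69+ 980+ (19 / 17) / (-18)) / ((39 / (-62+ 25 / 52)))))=-38707929 / 1783423306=-0.02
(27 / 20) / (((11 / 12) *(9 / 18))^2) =3888 / 605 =6.43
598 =598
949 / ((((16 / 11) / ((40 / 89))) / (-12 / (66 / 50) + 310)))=7852975 / 89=88235.67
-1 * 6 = -6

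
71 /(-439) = -0.16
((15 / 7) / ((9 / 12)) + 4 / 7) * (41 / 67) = 984 / 469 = 2.10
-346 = -346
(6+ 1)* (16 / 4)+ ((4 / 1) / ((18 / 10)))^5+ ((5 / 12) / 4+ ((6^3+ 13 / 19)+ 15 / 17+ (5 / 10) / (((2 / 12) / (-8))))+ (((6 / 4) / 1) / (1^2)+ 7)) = 86777704261 / 305165232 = 284.36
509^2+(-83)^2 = 265970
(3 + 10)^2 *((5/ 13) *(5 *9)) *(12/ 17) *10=351000/ 17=20647.06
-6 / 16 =-3 / 8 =-0.38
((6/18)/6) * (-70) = -3.89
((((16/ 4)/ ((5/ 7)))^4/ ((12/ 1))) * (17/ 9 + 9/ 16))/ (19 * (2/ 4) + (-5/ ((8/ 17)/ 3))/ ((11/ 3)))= 298338656/ 1198125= 249.00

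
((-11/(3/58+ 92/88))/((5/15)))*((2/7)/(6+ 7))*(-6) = 63162/15925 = 3.97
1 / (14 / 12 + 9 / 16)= 48 / 83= 0.58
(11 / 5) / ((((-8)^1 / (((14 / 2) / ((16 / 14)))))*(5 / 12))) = -1617 / 400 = -4.04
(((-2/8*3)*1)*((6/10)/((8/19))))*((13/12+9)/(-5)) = 6897/3200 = 2.16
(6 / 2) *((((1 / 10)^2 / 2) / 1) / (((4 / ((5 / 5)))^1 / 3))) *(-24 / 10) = -27 / 1000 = -0.03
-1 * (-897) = 897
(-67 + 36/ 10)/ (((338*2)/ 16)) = -1268/ 845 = -1.50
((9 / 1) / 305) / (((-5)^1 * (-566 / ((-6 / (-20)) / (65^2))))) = 27 / 36468087500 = 0.00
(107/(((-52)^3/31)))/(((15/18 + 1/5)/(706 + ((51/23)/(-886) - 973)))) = 8732768085/1432654912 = 6.10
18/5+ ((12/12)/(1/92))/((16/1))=187/20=9.35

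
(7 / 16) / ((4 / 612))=1071 / 16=66.94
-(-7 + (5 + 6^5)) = -7774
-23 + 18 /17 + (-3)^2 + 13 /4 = -659 /68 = -9.69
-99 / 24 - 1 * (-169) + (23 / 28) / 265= 2446791 / 14840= 164.88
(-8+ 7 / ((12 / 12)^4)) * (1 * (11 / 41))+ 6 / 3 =71 / 41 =1.73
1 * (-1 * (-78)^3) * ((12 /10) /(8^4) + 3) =1822457637 /1280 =1423795.03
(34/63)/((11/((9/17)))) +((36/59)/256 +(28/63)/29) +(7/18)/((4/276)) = 2039596585/75886272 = 26.88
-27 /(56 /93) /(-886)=2511 /49616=0.05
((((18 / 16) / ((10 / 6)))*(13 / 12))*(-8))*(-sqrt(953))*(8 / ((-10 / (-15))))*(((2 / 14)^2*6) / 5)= 2106*sqrt(953) / 1225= 53.07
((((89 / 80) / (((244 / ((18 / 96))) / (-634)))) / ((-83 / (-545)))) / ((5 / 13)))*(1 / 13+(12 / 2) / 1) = -728826429 / 12961280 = -56.23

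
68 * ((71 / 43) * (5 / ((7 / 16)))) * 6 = 2317440 / 301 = 7699.14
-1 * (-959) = 959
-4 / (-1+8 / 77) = 308 / 69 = 4.46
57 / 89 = 0.64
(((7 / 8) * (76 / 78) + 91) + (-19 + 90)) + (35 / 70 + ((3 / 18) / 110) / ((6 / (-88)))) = 382193 / 2340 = 163.33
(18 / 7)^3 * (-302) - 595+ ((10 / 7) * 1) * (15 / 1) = -5708.45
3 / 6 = 1 / 2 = 0.50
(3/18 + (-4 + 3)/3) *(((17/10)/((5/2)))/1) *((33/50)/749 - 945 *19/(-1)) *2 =-3810350437/936250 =-4069.80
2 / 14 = 1 / 7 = 0.14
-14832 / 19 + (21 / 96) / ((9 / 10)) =-2135143 / 2736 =-780.39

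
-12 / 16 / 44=-0.02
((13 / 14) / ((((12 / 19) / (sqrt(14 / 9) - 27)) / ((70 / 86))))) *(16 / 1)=-22230 / 43 + 2470 *sqrt(14) / 387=-493.10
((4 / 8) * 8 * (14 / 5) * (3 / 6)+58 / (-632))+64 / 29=353507 / 45820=7.72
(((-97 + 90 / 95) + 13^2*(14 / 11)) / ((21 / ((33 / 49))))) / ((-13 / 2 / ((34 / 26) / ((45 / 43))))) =-12124366 / 16520595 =-0.73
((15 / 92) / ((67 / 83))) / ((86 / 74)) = 46065 / 265052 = 0.17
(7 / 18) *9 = 7 / 2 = 3.50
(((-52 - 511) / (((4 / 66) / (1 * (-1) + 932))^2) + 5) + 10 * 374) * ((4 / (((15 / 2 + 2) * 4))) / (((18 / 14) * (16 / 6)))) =-3719920550129 / 912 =-4078860252.33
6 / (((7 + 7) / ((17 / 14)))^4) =250563 / 737894528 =0.00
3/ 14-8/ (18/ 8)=-421/ 126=-3.34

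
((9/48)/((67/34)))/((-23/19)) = -969/12328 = -0.08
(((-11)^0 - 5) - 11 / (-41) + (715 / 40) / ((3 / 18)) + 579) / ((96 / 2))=37311 / 2624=14.22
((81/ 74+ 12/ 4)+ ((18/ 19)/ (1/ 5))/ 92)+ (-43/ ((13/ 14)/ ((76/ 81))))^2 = 1891.98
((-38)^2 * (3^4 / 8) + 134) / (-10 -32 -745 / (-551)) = -362.98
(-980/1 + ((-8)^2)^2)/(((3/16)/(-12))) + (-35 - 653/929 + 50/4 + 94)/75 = -9263200953/46450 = -199423.06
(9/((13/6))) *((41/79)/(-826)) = -1107/424151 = -0.00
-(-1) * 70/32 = 35/16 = 2.19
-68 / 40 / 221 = -1 / 130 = -0.01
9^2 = 81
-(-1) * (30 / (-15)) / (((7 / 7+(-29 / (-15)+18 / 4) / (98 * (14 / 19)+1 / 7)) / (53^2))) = -1621860420 / 314359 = -5159.26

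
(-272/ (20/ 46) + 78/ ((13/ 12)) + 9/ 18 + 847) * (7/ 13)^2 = 144011/ 1690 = 85.21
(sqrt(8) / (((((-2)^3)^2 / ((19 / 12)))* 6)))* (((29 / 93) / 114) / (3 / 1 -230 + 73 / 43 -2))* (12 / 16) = -0.00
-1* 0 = 0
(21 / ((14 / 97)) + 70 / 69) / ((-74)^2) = 20219 / 755688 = 0.03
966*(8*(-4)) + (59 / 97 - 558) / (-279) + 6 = -836355011 / 27063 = -30904.00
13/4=3.25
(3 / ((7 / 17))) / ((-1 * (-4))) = 51 / 28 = 1.82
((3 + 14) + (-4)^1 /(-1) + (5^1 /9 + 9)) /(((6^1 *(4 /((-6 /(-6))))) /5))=1375 /216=6.37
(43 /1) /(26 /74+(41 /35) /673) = 37476005 /307732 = 121.78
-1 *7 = -7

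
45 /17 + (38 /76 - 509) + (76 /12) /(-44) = -1135457 /2244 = -506.00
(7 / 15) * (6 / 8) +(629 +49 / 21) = 37901 / 60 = 631.68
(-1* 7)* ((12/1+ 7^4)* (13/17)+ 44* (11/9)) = -2033843/153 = -13293.09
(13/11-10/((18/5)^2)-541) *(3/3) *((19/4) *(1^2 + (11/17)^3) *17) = -28571434129/514998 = -55478.73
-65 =-65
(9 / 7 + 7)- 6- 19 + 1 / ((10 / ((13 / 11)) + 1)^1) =-14300 / 861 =-16.61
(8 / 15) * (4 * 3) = 32 / 5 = 6.40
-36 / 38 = -18 / 19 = -0.95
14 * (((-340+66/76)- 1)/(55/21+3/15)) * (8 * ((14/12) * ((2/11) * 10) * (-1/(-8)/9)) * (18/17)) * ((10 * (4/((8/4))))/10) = -10075625/11951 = -843.08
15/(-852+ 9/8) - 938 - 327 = -2870325/2269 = -1265.02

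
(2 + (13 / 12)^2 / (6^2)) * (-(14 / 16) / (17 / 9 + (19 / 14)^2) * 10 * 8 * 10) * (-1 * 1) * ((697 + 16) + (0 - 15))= 31533816475 / 118458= 266202.51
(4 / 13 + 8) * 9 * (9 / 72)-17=-199 / 26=-7.65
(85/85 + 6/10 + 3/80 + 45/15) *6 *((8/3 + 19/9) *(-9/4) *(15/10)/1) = -143577/320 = -448.68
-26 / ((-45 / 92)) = 2392 / 45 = 53.16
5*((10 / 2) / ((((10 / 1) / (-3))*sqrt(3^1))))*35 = -175*sqrt(3) / 2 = -151.55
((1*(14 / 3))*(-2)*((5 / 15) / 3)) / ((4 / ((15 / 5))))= -0.78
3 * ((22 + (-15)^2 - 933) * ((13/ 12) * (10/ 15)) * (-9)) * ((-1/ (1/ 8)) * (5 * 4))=-2140320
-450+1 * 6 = -444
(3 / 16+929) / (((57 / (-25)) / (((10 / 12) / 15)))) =-371675 / 16416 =-22.64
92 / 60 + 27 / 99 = 298 / 165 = 1.81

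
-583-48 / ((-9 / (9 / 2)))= -559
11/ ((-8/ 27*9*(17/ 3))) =-0.73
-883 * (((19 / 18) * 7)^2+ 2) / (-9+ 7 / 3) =16191571 / 2160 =7496.10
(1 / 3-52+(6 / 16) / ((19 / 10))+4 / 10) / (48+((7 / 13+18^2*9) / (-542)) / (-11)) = -2256160907 / 2142175710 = -1.05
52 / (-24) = -13 / 6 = -2.17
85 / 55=17 / 11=1.55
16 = 16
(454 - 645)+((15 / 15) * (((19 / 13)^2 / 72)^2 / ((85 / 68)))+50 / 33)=-385757141749 / 2035828080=-189.48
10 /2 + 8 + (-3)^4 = 94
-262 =-262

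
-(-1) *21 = 21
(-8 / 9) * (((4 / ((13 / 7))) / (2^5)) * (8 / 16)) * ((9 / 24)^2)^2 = -63 / 106496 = -0.00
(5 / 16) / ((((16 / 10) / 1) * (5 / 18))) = 0.70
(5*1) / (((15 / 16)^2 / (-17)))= -4352 / 45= -96.71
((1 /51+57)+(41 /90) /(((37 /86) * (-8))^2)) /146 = 1912193713 /4892915520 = 0.39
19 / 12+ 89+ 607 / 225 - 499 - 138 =-489347 / 900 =-543.72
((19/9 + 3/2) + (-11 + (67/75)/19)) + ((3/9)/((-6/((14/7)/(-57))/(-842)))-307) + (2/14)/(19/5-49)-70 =-3915667552/10144575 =-385.99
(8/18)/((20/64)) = 64/45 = 1.42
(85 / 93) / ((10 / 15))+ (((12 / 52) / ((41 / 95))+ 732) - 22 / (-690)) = 8367526721 / 11400870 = 733.94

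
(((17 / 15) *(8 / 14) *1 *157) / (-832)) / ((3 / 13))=-2669 / 5040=-0.53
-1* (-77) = 77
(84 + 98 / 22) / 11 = 8.04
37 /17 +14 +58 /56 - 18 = -375 /476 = -0.79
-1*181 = -181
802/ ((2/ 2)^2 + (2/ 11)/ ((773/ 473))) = 721.71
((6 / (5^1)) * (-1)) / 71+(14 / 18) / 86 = -0.01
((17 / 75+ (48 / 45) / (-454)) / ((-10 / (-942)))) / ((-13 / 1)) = -599583 / 368875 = -1.63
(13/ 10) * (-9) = -117/ 10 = -11.70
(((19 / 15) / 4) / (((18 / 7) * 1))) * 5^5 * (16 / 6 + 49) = 12884375 / 648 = 19883.29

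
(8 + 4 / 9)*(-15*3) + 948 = 568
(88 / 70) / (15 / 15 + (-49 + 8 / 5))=-11 / 406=-0.03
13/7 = 1.86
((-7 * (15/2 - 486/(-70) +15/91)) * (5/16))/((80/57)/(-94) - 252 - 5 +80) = 35611947/197276768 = 0.18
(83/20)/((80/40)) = 83/40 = 2.08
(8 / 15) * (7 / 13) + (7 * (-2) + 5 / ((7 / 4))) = -14818 / 1365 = -10.86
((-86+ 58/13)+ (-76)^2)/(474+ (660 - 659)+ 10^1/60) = 444168/37063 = 11.98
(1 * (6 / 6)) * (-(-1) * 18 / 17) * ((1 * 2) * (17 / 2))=18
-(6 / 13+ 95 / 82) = -1727 / 1066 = -1.62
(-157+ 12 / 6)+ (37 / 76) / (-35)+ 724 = 1513503 / 2660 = 568.99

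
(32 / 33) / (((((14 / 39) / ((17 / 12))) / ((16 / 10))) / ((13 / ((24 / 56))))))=185.73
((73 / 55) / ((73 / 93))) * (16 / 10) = 744 / 275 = 2.71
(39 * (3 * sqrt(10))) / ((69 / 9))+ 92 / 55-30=-1558 / 55+ 351 * sqrt(10) / 23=19.93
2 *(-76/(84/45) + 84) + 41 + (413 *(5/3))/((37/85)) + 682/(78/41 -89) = 4719840184/2774667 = 1701.05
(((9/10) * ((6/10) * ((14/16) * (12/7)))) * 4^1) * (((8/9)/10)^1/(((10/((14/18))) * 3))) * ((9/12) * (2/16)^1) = 0.00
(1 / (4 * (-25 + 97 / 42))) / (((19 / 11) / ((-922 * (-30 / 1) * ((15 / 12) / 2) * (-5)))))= 39934125 / 72428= 551.36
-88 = -88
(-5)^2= 25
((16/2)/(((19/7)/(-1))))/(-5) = 56/95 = 0.59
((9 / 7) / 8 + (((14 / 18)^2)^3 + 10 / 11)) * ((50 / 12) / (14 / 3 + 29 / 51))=179643846275 / 174814328304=1.03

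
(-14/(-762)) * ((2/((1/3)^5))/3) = 378/127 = 2.98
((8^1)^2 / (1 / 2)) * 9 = 1152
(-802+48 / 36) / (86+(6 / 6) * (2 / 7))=-8407 / 906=-9.28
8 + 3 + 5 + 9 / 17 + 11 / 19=5526 / 323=17.11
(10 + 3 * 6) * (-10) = -280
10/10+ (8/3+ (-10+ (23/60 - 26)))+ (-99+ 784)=13061/20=653.05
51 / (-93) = -17 / 31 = -0.55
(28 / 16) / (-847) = -1 / 484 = -0.00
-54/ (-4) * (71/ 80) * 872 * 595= 24865407/ 4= 6216351.75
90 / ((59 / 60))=5400 / 59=91.53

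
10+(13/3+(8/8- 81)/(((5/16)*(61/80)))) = -58817/183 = -321.40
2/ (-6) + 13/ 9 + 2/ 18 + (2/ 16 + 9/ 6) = 205/ 72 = 2.85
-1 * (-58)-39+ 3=22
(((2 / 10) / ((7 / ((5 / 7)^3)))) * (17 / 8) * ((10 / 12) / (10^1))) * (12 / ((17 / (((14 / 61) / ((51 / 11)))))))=275 / 4268292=0.00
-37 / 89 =-0.42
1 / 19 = 0.05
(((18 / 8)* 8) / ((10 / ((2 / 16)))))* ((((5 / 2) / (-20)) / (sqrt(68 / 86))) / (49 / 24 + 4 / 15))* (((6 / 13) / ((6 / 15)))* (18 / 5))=-729* sqrt(1462) / 489736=-0.06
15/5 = 3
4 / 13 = 0.31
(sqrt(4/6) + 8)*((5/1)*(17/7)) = 85*sqrt(6)/21 + 680/7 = 107.06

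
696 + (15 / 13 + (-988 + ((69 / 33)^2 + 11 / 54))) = -24316393 / 84942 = -286.27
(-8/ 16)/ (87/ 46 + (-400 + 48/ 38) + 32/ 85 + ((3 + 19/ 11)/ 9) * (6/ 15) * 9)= 81719/ 64489065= 0.00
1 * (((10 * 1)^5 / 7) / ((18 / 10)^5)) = 312500000 / 413343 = 756.03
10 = 10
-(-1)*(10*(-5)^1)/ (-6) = 8.33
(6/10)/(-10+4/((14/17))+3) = -7/25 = -0.28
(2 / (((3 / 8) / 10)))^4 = 8090864.20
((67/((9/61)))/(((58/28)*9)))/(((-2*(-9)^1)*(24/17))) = 486353/507384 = 0.96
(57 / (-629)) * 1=-57 / 629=-0.09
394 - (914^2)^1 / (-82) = 433852 / 41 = 10581.76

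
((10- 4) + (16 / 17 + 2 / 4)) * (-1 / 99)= -23 / 306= -0.08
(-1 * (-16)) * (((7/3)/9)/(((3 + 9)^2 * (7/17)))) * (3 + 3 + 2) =0.56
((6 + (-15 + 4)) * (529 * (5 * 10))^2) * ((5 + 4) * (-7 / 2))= 110187393750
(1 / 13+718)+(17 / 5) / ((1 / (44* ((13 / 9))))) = 546487 / 585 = 934.17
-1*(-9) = 9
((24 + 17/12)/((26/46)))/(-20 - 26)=-305/312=-0.98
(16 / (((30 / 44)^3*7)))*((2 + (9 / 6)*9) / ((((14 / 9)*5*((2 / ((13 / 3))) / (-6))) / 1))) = -17164576 / 91875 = -186.83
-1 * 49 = -49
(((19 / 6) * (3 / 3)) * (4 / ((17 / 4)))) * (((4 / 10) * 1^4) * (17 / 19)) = 16 / 15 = 1.07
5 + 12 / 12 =6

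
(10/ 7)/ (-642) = -5/ 2247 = -0.00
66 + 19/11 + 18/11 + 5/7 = 5396/77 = 70.08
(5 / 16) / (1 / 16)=5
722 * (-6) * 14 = -60648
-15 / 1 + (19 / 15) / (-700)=-157519 / 10500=-15.00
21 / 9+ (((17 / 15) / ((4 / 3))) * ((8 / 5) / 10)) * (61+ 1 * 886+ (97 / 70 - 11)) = 3407717 / 26250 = 129.82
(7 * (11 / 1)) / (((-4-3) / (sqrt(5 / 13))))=-11 * sqrt(65) / 13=-6.82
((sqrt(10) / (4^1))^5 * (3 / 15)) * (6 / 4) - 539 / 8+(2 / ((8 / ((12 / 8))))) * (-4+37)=-55+15 * sqrt(10) / 512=-54.91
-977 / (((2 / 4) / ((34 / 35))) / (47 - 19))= -265744 / 5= -53148.80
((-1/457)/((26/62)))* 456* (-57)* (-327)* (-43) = 11329678872/5941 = 1907032.30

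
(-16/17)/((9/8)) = -128/153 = -0.84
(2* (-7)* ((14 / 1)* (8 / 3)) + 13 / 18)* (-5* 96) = 751600 / 3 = 250533.33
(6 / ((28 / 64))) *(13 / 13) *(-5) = -480 / 7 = -68.57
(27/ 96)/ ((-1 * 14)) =-9/ 448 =-0.02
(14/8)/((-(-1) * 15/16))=28/15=1.87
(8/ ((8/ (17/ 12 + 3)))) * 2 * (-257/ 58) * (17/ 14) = -47.53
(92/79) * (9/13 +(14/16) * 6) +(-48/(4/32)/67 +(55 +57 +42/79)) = 7824991/68809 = 113.72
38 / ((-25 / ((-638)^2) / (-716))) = 11074853152 / 25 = 442994126.08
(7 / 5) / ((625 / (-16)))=-112 / 3125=-0.04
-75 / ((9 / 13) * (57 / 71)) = -23075 / 171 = -134.94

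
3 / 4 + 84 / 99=211 / 132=1.60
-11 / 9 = -1.22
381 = 381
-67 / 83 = -0.81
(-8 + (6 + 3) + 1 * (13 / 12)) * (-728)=-4550 / 3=-1516.67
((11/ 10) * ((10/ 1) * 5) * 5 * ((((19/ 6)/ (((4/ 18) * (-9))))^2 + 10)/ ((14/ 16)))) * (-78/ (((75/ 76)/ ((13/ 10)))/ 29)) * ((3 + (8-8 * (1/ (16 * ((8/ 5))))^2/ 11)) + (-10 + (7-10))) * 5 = 840045960871/ 7168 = 117193911.95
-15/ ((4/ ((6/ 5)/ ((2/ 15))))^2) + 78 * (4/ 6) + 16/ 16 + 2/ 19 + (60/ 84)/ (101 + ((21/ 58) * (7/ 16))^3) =-784147817277157/ 34354530090160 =-22.83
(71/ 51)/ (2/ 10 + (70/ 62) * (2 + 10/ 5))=11005/ 37281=0.30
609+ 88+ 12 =709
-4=-4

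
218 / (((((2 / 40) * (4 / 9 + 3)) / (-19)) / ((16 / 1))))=-11928960 / 31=-384805.16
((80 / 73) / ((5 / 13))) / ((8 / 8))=2.85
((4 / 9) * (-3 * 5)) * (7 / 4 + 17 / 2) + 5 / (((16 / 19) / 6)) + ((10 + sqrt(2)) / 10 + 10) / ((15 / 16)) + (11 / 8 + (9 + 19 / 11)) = -488 / 55 + 8 * sqrt(2) / 75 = -8.72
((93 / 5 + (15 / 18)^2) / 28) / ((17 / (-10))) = -0.41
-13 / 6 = -2.17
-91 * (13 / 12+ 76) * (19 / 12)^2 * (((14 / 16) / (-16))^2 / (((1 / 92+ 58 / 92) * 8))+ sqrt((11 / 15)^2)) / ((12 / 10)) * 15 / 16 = -3233702430014875 / 320713261056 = -10082.85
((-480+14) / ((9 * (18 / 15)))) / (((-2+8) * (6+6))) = -1165 / 1944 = -0.60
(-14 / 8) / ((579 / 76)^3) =-768208 / 194104539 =-0.00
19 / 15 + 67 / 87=886 / 435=2.04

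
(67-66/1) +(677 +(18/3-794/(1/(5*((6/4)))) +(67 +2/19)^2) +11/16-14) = -4512189/5776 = -781.20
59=59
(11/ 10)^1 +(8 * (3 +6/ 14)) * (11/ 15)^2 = 16643/ 1050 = 15.85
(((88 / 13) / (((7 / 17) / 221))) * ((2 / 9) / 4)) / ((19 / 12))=127.48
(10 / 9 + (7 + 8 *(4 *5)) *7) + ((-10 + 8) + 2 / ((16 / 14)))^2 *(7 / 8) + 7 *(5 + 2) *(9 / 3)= 1517375 / 1152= 1317.17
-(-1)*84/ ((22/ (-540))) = -22680/ 11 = -2061.82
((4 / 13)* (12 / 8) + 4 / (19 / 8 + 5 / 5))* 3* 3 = 578 / 39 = 14.82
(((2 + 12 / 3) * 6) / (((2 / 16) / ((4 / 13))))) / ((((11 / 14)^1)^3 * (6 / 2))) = 1053696 / 17303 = 60.90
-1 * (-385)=385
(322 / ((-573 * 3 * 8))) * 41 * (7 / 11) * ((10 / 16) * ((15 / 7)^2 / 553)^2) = -26521875 / 1007447383712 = -0.00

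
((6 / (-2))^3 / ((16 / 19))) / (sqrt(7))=-513 * sqrt(7) / 112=-12.12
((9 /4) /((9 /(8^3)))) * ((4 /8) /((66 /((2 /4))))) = 16 /33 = 0.48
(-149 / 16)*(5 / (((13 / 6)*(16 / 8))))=-10.75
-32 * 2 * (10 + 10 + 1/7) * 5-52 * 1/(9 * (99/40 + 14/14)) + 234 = -54410542/8757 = -6213.38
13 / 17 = 0.76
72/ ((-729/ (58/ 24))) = -58/ 243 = -0.24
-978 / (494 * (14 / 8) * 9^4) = -652 / 3781323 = -0.00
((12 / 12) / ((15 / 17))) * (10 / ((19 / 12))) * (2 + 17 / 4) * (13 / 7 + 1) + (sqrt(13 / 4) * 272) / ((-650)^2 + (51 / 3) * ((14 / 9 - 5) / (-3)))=3672 * sqrt(13) / 11408027 + 17000 / 133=127.82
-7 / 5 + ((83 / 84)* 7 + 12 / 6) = 451 / 60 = 7.52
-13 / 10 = -1.30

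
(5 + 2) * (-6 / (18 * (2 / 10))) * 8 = -280 / 3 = -93.33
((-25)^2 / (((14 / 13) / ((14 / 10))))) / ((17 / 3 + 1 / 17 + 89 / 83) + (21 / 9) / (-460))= 1582083750 / 13226623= 119.61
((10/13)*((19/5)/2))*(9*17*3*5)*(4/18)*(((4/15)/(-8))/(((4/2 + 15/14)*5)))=-1.62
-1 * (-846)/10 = 84.60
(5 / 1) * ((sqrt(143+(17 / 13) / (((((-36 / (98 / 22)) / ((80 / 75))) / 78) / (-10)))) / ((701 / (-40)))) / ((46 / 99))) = -300 * sqrt(302335) / 16123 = -10.23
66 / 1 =66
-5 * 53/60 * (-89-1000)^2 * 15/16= -314269065/64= -4910454.14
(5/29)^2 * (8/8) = 25/841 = 0.03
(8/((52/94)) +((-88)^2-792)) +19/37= 3351115/481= 6966.98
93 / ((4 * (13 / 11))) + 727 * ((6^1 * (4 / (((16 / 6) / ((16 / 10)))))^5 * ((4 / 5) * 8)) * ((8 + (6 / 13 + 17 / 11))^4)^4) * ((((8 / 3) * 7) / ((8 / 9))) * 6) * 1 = 5412607642285351772529718935428597379065310611677234526693735187 / 1910982089918830263114009321500400062500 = 2832369633833279133700220.00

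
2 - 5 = -3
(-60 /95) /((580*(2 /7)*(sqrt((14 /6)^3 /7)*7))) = -9*sqrt(3) /38570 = -0.00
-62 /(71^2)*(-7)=434 /5041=0.09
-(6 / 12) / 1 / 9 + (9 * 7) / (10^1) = 281 / 45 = 6.24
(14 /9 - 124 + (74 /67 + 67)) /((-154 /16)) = 37448 /6633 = 5.65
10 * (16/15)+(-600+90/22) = -585.24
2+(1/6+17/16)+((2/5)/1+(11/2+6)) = 3631/240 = 15.13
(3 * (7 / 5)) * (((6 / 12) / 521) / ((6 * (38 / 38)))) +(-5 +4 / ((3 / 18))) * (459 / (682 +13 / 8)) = 242340281 / 18995660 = 12.76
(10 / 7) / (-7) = -10 / 49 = -0.20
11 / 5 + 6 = 41 / 5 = 8.20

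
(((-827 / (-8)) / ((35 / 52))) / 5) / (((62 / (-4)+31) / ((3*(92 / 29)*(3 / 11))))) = 8901828 / 1730575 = 5.14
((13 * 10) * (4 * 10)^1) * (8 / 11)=41600 / 11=3781.82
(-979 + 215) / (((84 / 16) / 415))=-1268240 / 21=-60392.38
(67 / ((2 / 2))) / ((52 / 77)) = 5159 / 52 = 99.21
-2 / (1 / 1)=-2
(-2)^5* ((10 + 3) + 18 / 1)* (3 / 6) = -496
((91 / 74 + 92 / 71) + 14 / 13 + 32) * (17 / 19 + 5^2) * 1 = 598202382 / 648869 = 921.92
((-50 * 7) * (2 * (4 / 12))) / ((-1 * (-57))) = -4.09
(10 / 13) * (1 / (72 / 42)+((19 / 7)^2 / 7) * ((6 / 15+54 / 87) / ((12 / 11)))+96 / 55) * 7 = 7251109 / 406406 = 17.84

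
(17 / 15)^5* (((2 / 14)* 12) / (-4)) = -1419857 / 1771875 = -0.80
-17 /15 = -1.13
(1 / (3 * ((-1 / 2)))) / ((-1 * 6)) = 1 / 9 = 0.11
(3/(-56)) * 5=-15/56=-0.27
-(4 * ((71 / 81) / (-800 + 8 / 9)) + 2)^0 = -1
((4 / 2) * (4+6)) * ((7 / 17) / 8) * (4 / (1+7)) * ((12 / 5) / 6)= 7 / 34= 0.21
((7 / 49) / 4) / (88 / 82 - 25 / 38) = 779 / 9058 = 0.09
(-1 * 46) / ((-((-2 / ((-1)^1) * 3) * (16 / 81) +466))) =0.10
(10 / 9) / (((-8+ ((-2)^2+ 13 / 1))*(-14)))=-5 / 567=-0.01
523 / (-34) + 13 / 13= -489 / 34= -14.38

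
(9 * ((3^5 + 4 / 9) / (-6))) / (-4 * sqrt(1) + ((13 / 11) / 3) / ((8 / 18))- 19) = 6886 / 417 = 16.51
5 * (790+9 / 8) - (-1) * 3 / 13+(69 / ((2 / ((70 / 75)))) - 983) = 1562629 / 520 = 3005.06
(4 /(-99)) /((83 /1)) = -4 /8217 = -0.00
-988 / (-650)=38 / 25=1.52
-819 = -819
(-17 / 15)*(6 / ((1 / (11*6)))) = -2244 / 5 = -448.80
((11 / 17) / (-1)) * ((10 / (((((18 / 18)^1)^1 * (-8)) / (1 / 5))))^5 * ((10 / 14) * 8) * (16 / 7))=55 / 6664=0.01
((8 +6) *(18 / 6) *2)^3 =592704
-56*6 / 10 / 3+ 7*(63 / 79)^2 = -6.75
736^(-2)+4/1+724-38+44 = 397604865/541696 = 734.00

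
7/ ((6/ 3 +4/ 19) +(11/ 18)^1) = 2394/ 965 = 2.48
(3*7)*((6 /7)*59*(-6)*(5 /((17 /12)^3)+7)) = -274193532 /4913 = -55809.80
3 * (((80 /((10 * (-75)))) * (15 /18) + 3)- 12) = -409 /15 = -27.27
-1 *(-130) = 130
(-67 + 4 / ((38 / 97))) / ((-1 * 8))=1079 / 152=7.10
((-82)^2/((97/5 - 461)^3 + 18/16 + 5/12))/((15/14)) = -0.00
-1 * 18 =-18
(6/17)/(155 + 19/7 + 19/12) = 504/227477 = 0.00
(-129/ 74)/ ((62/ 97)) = -12513/ 4588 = -2.73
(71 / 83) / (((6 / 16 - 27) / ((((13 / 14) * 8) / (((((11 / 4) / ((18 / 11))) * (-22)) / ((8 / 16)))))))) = 2496 / 773311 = 0.00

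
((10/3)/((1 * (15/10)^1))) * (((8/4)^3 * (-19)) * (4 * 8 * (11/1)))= -118897.78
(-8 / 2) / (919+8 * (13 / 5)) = -0.00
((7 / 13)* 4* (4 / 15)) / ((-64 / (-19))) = 133 / 780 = 0.17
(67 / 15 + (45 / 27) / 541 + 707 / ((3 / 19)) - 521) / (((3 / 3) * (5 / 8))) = 85718992 / 13525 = 6337.82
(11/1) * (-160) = -1760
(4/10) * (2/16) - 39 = -779/20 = -38.95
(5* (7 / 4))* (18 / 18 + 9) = 175 / 2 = 87.50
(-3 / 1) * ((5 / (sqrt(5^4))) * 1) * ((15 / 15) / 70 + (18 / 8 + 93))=-40011 / 700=-57.16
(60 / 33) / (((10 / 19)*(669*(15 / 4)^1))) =152 / 110385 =0.00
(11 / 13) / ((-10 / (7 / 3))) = -77 / 390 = -0.20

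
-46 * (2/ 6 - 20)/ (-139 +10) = -2714/ 387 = -7.01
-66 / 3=-22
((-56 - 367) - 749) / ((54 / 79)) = -46294 / 27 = -1714.59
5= 5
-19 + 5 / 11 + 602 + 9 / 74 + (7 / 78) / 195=1806306802 / 3095235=583.58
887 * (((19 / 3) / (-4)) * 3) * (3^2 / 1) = -151677 / 4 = -37919.25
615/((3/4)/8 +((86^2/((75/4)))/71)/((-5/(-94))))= 523980000/89068547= 5.88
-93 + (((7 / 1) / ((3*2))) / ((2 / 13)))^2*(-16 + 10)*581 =-4813493 / 24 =-200562.21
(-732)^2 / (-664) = -66978 / 83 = -806.96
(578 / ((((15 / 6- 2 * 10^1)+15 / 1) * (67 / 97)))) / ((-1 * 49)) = 6.83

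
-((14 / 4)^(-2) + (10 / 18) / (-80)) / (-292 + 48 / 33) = 341 / 1326528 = 0.00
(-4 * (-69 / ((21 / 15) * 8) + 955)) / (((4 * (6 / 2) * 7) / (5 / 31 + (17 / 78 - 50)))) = 6375296705 / 2843568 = 2242.01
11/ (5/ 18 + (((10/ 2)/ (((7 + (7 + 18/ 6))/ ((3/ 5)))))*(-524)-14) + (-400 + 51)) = -3366/ 139289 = -0.02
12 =12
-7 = -7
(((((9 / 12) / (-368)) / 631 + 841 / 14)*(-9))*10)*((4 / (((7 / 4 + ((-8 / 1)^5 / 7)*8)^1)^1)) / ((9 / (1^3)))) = 1952869175 / 30434544702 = 0.06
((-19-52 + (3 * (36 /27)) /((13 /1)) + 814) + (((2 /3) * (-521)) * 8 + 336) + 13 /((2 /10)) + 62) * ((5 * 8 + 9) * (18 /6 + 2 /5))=-51081226 /195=-261955.01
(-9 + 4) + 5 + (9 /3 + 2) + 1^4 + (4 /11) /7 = 466 /77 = 6.05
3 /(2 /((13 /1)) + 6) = 39 /80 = 0.49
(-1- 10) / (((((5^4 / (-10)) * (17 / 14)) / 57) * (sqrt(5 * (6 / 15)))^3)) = 2.92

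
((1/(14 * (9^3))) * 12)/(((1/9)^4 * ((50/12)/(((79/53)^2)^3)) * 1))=20.31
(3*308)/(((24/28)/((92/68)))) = 24794/17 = 1458.47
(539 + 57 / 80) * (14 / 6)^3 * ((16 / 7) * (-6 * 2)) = -8462692 / 45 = -188059.82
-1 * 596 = -596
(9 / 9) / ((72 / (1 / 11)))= 1 / 792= 0.00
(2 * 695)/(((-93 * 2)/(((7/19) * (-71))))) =345415/1767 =195.48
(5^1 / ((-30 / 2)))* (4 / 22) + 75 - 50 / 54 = 21982 / 297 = 74.01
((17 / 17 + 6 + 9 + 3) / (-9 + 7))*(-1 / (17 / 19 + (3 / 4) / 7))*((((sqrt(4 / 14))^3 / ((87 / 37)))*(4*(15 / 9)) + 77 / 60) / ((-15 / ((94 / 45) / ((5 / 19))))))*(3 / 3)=-173759047 / 26983125 -381689632*sqrt(14) / 657308925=-8.61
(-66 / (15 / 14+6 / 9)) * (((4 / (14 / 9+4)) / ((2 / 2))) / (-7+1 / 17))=424116 / 107675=3.94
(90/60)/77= 3/154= 0.02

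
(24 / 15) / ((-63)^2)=0.00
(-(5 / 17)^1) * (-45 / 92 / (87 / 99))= 7425 / 45356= 0.16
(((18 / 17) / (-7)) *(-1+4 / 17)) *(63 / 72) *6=351 / 578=0.61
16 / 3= 5.33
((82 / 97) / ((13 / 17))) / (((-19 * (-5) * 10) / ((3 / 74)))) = 2091 / 44324150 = 0.00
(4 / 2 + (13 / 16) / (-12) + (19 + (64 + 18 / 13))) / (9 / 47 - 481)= -10126009 / 56404608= -0.18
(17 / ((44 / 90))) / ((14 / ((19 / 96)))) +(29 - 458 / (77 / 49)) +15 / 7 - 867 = -11105939 / 9856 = -1126.82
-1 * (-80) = 80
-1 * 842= -842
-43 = -43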